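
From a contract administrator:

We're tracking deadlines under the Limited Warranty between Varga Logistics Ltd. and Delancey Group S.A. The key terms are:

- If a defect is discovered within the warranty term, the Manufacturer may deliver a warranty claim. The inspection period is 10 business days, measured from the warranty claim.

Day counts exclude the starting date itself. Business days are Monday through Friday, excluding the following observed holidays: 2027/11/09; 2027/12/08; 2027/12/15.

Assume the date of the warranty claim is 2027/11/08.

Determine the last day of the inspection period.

2027/11/23

The last day of the inspection period: counting 10 business days from Monday, 2027/11/08 (Nov 10, Nov 11, Nov 12, Nov 15, Nov 16, Nov 17, Nov 18, Nov 19, Nov 22, Nov 23, skipping weekends and the listed holiday on Nov 9) reaches Tuesday, 2027/11/23.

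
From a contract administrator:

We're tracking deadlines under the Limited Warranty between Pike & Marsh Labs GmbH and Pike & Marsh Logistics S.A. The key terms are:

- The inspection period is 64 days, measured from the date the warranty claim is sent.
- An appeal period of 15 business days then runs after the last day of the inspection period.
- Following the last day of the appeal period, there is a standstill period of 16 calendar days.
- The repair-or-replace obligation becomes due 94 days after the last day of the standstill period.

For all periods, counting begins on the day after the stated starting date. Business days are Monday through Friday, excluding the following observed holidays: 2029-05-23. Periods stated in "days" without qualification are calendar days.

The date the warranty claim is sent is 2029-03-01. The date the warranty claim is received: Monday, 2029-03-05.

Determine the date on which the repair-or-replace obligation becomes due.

2029-09-15

Adding 64 calendar days to 2029-03-01 gives 2029-05-04, which is the last day of the inspection period.
The last day of the appeal period: counting 15 business days from Friday, 2029-05-04 (May 7, May 8, May 9, May 10, …, May 24, May 25, May 28, skipping weekends and the listed holiday on May 23) reaches Monday, 2029-05-28.
The last day of the standstill period: 2029-05-28 + 16 days = 2029-06-13.
The date on which the repair-or-replace obligation becomes due: 2029-06-13 + 94 days = 2029-09-15.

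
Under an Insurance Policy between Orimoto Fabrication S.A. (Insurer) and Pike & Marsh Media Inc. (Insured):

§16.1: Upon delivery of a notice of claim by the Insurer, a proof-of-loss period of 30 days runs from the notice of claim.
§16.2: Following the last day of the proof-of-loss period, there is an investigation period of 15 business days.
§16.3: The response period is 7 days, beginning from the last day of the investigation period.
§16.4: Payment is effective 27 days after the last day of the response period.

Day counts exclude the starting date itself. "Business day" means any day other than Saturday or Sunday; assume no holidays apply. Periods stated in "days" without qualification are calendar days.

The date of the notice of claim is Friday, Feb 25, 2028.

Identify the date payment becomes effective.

May 18, 2028

Adding 30 calendar days to Feb 25, 2028 gives Mar 26, 2028, which is the last day of the proof-of-loss period.
The last day of the investigation period: 15 business days after Sunday, Mar 26, 2028, skipping weekends — Mar 27, Mar 28, Mar 29, Mar 30, …, Apr 12, Apr 13, Apr 14 — lands on Friday, Apr 14, 2028.
The last day of the response period: 7 calendar days after Apr 14, 2028 is Apr 21, 2028.
The date payment becomes effective: 27 calendar days after Apr 21, 2028 is May 18, 2028.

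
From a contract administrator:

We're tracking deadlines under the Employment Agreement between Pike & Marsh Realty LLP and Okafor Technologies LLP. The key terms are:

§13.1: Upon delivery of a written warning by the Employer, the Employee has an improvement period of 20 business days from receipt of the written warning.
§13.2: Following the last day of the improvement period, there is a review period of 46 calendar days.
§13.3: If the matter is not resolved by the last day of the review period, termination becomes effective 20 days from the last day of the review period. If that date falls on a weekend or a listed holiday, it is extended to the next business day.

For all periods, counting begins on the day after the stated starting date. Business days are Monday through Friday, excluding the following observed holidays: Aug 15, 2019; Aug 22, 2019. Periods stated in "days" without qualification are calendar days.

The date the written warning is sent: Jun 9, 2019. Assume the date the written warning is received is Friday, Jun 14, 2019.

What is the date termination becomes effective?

The last day of the improvement period: 20 business days after Friday, Jun 14, 2019, skipping weekends — Jun 17, Jun 18, Jun 19, Jun 20, …, Jul 10, Jul 11, Jul 12 — lands on Friday, Jul 12, 2019.
Adding 46 calendar days to Jul 12, 2019 gives Aug 27, 2019, which is the last day of the review period.
The date termination becomes effective: Aug 27, 2019 + 20 days = Sep 16, 2019. Sep 16, 2019 is a Monday and is not a listed holiday, so no roll-forward applies.

Sep 16, 2019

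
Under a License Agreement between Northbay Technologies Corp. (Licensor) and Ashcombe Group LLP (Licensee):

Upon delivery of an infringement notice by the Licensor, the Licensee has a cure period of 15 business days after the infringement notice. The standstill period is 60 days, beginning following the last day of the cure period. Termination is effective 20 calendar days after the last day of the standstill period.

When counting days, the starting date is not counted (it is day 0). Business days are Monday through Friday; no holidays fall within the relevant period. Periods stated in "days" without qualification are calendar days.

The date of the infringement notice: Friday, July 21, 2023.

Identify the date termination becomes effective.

The last day of the cure period: 15 business days after Friday, July 21, 2023, skipping weekends — Jul 24, Jul 25, Jul 26, Jul 27, …, Aug 9, Aug 10, Aug 11 — lands on Friday, August 11, 2023.
The last day of the standstill period: 60 calendar days after August 11, 2023 is October 10, 2023.
The date termination becomes effective: October 10, 2023 + 20 days = October 30, 2023.

October 30, 2023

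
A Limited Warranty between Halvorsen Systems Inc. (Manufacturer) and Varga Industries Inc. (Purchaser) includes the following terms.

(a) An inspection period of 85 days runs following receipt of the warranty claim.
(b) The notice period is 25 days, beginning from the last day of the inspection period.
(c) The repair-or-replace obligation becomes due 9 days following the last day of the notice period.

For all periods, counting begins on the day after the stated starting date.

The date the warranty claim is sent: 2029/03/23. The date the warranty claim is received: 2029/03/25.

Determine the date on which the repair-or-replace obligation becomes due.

The last day of the inspection period: 2029/03/25 + 85 days = 2029/06/18.
The last day of the notice period: 2029/06/18 + 25 days = 2029/07/13.
The date on which the repair-or-replace obligation becomes due: 2029/07/13 + 9 days = 2029/07/22.

2029/07/22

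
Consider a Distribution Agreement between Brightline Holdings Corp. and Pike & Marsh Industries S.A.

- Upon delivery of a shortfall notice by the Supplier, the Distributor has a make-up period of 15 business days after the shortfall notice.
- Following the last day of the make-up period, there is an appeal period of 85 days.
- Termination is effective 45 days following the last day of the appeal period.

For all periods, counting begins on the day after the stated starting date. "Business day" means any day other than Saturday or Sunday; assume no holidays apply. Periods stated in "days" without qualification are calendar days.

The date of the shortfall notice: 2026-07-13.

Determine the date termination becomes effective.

The last day of the make-up period: counting 15 business days from Monday, 2026-07-13 (Jul 14, Jul 15, Jul 16, Jul 17, …, Jul 30, Jul 31, Aug 3, skipping weekends) reaches Monday, 2026-08-03.
Adding 85 calendar days to 2026-08-03 gives 2026-10-27, which is the last day of the appeal period.
Adding 45 calendar days to 2026-10-27 gives 2026-12-11, which is the date termination becomes effective.

2026-12-11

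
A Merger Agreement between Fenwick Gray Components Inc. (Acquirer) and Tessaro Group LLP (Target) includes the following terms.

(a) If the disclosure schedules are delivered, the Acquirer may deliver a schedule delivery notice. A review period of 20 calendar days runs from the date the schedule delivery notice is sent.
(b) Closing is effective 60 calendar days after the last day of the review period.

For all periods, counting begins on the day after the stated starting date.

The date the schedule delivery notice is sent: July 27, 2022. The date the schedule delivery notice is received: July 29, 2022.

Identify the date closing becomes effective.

October 15, 2022

Adding 20 calendar days to July 27, 2022 gives August 16, 2022, which is the last day of the review period.
The date closing becomes effective: 60 calendar days after August 16, 2022 is October 15, 2022.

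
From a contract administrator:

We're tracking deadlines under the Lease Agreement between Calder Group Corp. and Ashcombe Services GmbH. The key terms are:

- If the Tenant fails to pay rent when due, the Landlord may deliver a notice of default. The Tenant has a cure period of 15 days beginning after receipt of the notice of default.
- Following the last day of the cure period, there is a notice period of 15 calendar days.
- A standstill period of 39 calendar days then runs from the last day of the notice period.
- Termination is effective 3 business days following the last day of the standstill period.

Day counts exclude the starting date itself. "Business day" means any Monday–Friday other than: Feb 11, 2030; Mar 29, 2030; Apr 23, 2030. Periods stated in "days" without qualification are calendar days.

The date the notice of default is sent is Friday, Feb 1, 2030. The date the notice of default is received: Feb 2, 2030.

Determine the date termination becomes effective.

The last day of the cure period: Feb 2, 2030 + 15 days = Feb 17, 2030.
Adding 15 calendar days to Feb 17, 2030 gives Mar 4, 2030, which is the last day of the notice period.
The last day of the standstill period: 39 calendar days after Mar 4, 2030 is Apr 12, 2030.
From Friday, Apr 12, 2030, 3 business days (Apr 15, Apr 16, Apr 17, skipping weekends) brings us to Wednesday, Apr 17, 2030, which is the date termination becomes effective.

Apr 17, 2030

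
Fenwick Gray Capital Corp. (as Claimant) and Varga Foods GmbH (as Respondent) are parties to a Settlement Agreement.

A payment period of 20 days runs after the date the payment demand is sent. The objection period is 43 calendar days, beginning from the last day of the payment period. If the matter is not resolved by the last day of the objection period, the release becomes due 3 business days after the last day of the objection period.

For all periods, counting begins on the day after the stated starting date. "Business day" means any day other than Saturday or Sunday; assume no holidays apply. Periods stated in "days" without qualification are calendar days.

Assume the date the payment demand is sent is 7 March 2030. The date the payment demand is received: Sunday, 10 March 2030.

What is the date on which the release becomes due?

14 May 2030

The last day of the payment period: 20 calendar days after 7 March 2030 is 27 March 2030.
Adding 43 calendar days to 27 March 2030 gives 9 May 2030, which is the last day of the objection period.
The date on which the release becomes due: counting 3 business days from Thursday, 9 May 2030 (May 10, May 13, May 14, skipping weekends) reaches Tuesday, 14 May 2030.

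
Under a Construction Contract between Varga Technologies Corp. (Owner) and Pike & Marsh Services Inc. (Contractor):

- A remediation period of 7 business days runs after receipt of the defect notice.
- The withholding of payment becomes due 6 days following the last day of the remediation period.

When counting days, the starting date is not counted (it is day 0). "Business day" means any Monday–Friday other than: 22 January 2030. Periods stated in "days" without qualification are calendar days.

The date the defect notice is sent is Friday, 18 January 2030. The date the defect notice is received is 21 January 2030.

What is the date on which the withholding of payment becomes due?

The last day of the remediation period: 7 business days after Monday, 21 January 2030, skipping weekends and the listed holiday on Jan 22 — Jan 23, Jan 24, Jan 25, Jan 28, Jan 29, Jan 30, Jan 31 — lands on Thursday, 31 January 2030.
The date on which the withholding of payment becomes due: 31 January 2030 + 6 days = 6 February 2030.

6 February 2030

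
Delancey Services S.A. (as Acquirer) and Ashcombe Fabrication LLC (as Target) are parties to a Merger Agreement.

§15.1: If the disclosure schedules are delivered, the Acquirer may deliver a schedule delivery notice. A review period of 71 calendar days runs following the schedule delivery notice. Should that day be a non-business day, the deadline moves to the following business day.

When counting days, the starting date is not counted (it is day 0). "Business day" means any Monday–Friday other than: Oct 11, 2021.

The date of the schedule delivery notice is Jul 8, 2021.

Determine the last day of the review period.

The last day of the review period: Jul 8, 2021 + 71 days = Sep 17, 2021. Sep 17, 2021 is a Friday and is not a listed holiday, so no roll-forward applies.

Sep 17, 2021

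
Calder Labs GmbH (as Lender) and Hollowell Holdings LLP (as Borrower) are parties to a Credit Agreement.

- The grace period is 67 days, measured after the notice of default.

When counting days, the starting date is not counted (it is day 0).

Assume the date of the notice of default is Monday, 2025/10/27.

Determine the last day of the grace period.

The last day of the grace period: 2025/10/27 + 67 days = 2026/01/02.

2026/01/02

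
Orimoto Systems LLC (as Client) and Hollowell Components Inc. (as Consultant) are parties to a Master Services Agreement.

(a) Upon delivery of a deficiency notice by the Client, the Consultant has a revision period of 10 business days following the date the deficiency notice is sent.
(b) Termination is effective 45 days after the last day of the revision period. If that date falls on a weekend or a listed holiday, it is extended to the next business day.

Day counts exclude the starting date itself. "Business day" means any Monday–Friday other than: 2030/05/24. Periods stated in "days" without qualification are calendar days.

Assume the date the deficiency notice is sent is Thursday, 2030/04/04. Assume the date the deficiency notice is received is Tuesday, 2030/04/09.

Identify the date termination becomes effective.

From Thursday, 2030/04/04, 10 business days (Apr 5, Apr 8, Apr 9, Apr 10, Apr 11, Apr 12, Apr 15, Apr 16, Apr 17, Apr 18, skipping weekends) brings us to Thursday, 2030/04/18, which is the last day of the revision period.
The date termination becomes effective: 45 calendar days after 2030/04/18 is 2030/06/02. That falls on a Sunday, so it rolls to the next business day, Monday, 2030/06/03.

2030/06/03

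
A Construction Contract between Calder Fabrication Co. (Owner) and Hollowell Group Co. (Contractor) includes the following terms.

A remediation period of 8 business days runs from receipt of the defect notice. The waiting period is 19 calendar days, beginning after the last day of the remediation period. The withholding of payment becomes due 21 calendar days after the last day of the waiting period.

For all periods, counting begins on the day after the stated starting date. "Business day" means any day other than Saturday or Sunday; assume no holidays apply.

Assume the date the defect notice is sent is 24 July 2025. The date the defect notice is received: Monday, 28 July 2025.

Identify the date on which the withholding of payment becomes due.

16 September 2025

The last day of the remediation period: counting 8 business days from Monday, 28 July 2025 (Jul 29, Jul 30, Jul 31, Aug 1, Aug 4, Aug 5, Aug 6, Aug 7, skipping weekends) reaches Thursday, 7 August 2025.
The last day of the waiting period: 19 calendar days after 7 August 2025 is 26 August 2025.
Adding 21 calendar days to 26 August 2025 gives 16 September 2025, which is the date on which the withholding of payment becomes due.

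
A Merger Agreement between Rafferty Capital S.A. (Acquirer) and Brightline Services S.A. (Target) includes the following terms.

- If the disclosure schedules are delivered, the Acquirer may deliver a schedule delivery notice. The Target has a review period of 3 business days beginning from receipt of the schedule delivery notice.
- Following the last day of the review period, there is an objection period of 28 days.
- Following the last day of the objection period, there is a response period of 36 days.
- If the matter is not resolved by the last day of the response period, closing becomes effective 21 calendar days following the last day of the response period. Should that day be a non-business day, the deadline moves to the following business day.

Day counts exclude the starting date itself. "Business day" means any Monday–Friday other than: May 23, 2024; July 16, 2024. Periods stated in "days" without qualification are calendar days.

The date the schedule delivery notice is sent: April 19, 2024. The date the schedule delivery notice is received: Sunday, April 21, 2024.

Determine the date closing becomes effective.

The last day of the review period: 3 business days after Sunday, April 21, 2024, skipping weekends — Apr 22, Apr 23, Apr 24 — lands on Wednesday, April 24, 2024.
The last day of the objection period: 28 calendar days after April 24, 2024 is May 22, 2024.
The last day of the response period: May 22, 2024 + 36 days = June 27, 2024.
The date closing becomes effective: June 27, 2024 + 21 days = July 18, 2024. July 18, 2024 is a Thursday and is not a listed holiday, so no roll-forward applies.

July 18, 2024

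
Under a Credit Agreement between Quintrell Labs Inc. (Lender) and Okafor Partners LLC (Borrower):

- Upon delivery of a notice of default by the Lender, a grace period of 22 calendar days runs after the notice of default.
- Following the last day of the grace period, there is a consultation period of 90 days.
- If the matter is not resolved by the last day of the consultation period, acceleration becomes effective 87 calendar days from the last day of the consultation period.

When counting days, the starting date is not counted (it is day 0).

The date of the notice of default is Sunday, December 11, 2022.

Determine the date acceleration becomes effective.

June 28, 2023

The last day of the grace period: 22 calendar days after December 11, 2022 is January 2, 2023.
The last day of the consultation period: January 2, 2023 + 90 days = April 2, 2023.
The date acceleration becomes effective: 87 calendar days after April 2, 2023 is June 28, 2023.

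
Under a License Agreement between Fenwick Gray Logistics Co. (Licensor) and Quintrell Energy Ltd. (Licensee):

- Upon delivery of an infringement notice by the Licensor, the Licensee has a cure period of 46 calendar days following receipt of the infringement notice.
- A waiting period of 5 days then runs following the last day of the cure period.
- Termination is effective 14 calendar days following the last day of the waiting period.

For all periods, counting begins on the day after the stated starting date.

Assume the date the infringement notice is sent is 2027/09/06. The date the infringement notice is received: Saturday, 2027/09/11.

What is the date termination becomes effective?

2027/11/15

Adding 46 calendar days to 2027/09/11 gives 2027/10/27, which is the last day of the cure period.
The last day of the waiting period: 5 calendar days after 2027/10/27 is 2027/11/01.
Adding 14 calendar days to 2027/11/01 gives 2027/11/15, which is the date termination becomes effective.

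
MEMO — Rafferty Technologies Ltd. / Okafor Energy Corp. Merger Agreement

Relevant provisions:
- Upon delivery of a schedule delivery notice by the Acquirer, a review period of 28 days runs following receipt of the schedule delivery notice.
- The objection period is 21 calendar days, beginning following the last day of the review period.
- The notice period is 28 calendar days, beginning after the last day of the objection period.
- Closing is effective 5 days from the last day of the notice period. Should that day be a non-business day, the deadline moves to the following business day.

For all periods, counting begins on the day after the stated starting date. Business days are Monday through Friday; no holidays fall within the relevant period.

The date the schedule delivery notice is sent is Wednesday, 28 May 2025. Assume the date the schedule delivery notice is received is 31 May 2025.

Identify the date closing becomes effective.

The last day of the review period: 28 calendar days after 31 May 2025 is 28 June 2025.
The last day of the objection period: 28 June 2025 + 21 days = 19 July 2025.
The last day of the notice period: 19 July 2025 + 28 days = 16 August 2025.
The date closing becomes effective: 5 calendar days after 16 August 2025 is 21 August 2025. 21 August 2025 is a Thursday, so no roll-forward applies.

21 August 2025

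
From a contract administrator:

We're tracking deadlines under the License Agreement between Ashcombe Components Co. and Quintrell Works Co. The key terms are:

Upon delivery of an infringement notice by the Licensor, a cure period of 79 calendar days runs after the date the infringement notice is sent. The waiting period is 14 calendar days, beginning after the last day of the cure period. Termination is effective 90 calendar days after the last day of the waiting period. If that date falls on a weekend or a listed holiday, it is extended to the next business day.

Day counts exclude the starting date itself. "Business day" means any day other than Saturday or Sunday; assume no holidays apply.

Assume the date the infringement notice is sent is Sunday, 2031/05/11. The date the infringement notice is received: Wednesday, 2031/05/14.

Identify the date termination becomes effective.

The last day of the cure period: 2031/05/11 + 79 days = 2031/07/29.
The last day of the waiting period: 2031/07/29 + 14 days = 2031/08/12.
The date termination becomes effective: 90 calendar days after 2031/08/12 is 2031/11/10. 2031/11/10 is a Monday, so no roll-forward applies.

2031/11/10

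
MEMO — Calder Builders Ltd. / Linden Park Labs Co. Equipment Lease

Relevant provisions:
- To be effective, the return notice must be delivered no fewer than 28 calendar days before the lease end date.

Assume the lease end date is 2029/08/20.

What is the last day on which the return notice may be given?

2029/08/20 minus 28 days is 2029/07/23.

2029/07/23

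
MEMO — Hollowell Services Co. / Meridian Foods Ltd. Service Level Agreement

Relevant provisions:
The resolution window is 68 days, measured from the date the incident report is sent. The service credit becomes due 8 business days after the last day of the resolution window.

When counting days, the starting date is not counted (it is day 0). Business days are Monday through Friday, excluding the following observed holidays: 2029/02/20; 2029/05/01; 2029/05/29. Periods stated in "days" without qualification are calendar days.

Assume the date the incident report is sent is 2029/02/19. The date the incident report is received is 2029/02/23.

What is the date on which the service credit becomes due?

2029/05/10

The last day of the resolution window: 2029/02/19 + 68 days = 2029/04/28.
From Saturday, 2029/04/28, 8 business days (Apr 30, May 2, May 3, May 4, May 7, May 8, May 9, May 10, skipping weekends and the listed holiday on May 1) brings us to Thursday, 2029/05/10, which is the date on which the service credit becomes due.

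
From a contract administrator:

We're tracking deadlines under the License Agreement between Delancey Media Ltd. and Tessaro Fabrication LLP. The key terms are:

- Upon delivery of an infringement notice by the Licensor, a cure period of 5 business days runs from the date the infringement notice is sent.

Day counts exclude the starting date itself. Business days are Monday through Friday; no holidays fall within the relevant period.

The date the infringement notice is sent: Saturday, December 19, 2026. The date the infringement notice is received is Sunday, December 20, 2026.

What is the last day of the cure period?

December 25, 2026

The last day of the cure period: counting 5 business days from Saturday, December 19, 2026 (Dec 21, Dec 22, Dec 23, Dec 24, Dec 25, skipping weekends) reaches Friday, December 25, 2026.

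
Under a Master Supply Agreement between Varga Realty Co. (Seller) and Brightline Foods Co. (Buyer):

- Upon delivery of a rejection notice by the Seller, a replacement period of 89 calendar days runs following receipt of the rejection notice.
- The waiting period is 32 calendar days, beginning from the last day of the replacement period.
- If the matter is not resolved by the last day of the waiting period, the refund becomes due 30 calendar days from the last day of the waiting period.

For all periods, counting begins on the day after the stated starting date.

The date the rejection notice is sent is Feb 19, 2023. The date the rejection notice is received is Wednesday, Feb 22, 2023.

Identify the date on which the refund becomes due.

The last day of the replacement period: 89 calendar days after Feb 22, 2023 is May 22, 2023.
Adding 32 calendar days to May 22, 2023 gives Jun 23, 2023, which is the last day of the waiting period.
The date on which the refund becomes due: Jun 23, 2023 + 30 days = Jul 23, 2023.

Jul 23, 2023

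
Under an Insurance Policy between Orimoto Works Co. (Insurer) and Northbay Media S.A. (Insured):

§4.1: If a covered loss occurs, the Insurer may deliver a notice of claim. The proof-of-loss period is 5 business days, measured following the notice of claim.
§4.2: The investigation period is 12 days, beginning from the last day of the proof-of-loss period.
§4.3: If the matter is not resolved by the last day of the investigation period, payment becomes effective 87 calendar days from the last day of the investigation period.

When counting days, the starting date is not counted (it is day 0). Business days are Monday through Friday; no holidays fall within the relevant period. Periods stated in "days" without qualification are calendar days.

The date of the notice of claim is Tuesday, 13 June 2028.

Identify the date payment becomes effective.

27 September 2028

The last day of the proof-of-loss period: counting 5 business days from Tuesday, 13 June 2028 (Jun 14, Jun 15, Jun 16, Jun 19, Jun 20, skipping weekends) reaches Tuesday, 20 June 2028.
The last day of the investigation period: 12 calendar days after 20 June 2028 is 2 July 2028.
The date payment becomes effective: 2 July 2028 + 87 days = 27 September 2028.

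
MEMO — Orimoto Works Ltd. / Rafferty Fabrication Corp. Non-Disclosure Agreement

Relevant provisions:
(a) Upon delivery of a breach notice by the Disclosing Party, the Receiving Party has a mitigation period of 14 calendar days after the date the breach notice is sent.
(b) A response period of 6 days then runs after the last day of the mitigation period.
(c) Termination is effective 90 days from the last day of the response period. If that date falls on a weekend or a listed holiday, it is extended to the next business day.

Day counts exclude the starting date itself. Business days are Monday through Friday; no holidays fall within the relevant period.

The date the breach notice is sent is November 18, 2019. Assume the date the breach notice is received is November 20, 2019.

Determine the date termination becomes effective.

The last day of the mitigation period: November 18, 2019 + 14 days = December 2, 2019.
The last day of the response period: 6 calendar days after December 2, 2019 is December 8, 2019.
The date termination becomes effective: December 8, 2019 + 90 days = March 7, 2020. That falls on a Saturday, so it rolls to the next business day, Monday, March 9, 2020.

March 9, 2020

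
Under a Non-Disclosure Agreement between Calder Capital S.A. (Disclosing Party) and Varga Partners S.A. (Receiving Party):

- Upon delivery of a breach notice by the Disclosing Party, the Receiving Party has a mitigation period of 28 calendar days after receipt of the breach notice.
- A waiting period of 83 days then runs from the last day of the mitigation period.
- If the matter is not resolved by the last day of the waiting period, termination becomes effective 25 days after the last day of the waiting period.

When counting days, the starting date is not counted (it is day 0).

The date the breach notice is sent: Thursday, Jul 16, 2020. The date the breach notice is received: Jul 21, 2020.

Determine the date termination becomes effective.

Adding 28 calendar days to Jul 21, 2020 gives Aug 18, 2020, which is the last day of the mitigation period.
The last day of the waiting period: Aug 18, 2020 + 83 days = Nov 9, 2020.
The date termination becomes effective: Nov 9, 2020 + 25 days = Dec 4, 2020.

Dec 4, 2020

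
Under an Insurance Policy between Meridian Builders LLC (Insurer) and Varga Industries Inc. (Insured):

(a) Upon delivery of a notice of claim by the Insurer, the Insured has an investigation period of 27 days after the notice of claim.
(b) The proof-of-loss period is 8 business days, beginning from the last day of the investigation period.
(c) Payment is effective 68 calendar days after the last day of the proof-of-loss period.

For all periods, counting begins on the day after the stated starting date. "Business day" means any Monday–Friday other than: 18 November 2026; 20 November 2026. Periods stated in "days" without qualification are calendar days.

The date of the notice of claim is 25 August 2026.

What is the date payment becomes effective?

The last day of the investigation period: 27 calendar days after 25 August 2026 is 21 September 2026.
From Monday, 21 September 2026, 8 business days (Sep 22, Sep 23, Sep 24, Sep 25, Sep 28, Sep 29, Sep 30, Oct 1, skipping weekends) brings us to Thursday, 1 October 2026, which is the last day of the proof-of-loss period.
Adding 68 calendar days to 1 October 2026 gives 8 December 2026, which is the date payment becomes effective.

8 December 2026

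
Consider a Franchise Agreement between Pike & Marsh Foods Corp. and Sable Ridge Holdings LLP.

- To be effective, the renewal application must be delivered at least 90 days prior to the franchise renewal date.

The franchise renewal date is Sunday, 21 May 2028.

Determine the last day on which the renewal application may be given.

21 February 2028

21 May 2028 minus 90 days is 21 February 2028.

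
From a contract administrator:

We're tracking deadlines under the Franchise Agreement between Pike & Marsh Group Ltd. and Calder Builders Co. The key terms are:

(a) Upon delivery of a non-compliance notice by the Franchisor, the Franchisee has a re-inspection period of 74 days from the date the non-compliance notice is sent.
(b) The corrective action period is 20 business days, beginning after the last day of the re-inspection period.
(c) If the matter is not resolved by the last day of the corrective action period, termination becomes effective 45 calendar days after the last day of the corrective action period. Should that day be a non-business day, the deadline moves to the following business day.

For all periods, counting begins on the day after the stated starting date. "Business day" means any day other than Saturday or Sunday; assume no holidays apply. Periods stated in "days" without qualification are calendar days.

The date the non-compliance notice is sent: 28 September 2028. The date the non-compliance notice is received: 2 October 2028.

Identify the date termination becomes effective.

The last day of the re-inspection period: 28 September 2028 + 74 days = 11 December 2028.
The last day of the corrective action period: counting 20 business days from Monday, 11 December 2028 (Dec 12, Dec 13, Dec 14, Dec 15, …, Jan 4, Jan 5, Jan 8, skipping weekends) reaches Monday, 8 January 2029.
The date termination becomes effective: 45 calendar days after 8 January 2029 is 22 February 2029. 22 February 2029 is a Thursday, so no roll-forward applies.

22 February 2029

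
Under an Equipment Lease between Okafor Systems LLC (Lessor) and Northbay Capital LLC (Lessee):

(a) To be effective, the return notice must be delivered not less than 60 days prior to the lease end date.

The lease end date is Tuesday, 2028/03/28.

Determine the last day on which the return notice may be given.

2028/03/28 minus 60 days is 2028/01/28.

2028/01/28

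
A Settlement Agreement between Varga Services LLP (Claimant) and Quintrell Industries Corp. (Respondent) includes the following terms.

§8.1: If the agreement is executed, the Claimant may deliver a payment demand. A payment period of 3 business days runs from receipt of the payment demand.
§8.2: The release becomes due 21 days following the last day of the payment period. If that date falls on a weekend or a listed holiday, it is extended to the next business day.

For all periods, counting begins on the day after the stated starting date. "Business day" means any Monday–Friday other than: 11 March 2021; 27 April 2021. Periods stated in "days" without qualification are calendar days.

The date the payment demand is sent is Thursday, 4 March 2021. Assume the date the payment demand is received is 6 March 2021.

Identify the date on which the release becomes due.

From Saturday, 6 March 2021, 3 business days (Mar 8, Mar 9, Mar 10, skipping weekends) brings us to Wednesday, 10 March 2021, which is the last day of the payment period.
Adding 21 calendar days to 10 March 2021 gives 31 March 2021, which is the date on which the release becomes due. 31 March 2021 is a Wednesday and is not a listed holiday, so no roll-forward applies.

31 March 2021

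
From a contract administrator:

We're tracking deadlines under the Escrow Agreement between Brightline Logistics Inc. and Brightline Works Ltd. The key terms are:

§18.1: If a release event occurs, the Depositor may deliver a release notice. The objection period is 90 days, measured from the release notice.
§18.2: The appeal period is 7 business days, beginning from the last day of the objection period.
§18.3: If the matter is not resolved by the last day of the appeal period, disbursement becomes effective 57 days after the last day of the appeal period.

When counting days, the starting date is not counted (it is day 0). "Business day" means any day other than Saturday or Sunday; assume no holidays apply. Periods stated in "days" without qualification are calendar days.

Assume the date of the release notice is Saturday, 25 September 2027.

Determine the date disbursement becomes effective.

1 March 2028

Adding 90 calendar days to 25 September 2027 gives 24 December 2027, which is the last day of the objection period.
The last day of the appeal period: counting 7 business days from Friday, 24 December 2027 (Dec 27, Dec 28, Dec 29, Dec 30, Dec 31, Jan 3, Jan 4, skipping weekends) reaches Tuesday, 4 January 2028.
Adding 57 calendar days to 4 January 2028 gives 1 March 2028, which is the date disbursement becomes effective.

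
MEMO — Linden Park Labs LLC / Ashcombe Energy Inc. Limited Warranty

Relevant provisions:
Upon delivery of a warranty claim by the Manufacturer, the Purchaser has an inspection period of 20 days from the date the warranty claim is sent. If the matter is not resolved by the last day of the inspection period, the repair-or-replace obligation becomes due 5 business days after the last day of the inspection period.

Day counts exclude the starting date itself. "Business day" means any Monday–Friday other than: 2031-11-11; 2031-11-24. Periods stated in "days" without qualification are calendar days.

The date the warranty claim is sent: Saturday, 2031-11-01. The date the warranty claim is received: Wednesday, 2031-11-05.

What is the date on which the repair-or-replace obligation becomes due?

The last day of the inspection period: 20 calendar days after 2031-11-01 is 2031-11-21.
From Friday, 2031-11-21, 5 business days (Nov 25, Nov 26, Nov 27, Nov 28, Dec 1, skipping weekends and the listed holiday on Nov 24) brings us to Monday, 2031-12-01, which is the date on which the repair-or-replace obligation becomes due.

2031-12-01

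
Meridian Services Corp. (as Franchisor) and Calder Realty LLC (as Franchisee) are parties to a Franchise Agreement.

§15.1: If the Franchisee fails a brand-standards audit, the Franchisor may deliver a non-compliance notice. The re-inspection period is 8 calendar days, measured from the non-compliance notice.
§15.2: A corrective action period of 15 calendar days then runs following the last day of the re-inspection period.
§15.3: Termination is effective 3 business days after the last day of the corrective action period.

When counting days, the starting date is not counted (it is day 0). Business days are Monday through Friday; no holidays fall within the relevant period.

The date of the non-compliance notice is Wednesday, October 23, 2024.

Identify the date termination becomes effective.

November 20, 2024

Adding 8 calendar days to October 23, 2024 gives October 31, 2024, which is the last day of the re-inspection period.
The last day of the corrective action period: October 31, 2024 + 15 days = November 15, 2024.
The date termination becomes effective: 3 business days after Friday, November 15, 2024, skipping weekends — Nov 18, Nov 19, Nov 20 — lands on Wednesday, November 20, 2024.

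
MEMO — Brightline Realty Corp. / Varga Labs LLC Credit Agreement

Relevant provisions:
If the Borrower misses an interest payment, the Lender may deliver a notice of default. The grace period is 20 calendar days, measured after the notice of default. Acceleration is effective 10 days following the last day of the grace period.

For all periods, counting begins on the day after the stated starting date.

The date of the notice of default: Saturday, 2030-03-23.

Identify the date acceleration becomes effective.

Adding 20 calendar days to 2030-03-23 gives 2030-04-12, which is the last day of the grace period.
Adding 10 calendar days to 2030-04-12 gives 2030-04-22, which is the date acceleration becomes effective.

2030-04-22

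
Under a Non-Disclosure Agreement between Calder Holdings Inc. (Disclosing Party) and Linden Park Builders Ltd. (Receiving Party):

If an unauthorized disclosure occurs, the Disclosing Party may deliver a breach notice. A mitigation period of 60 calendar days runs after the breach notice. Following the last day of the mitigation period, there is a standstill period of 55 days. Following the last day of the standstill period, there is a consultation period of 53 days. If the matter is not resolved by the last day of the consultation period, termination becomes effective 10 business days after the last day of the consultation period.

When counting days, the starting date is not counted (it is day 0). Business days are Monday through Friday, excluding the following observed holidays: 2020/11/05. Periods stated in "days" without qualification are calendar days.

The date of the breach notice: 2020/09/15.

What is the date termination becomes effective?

2021/03/16

The last day of the mitigation period: 2020/09/15 + 60 days = 2020/11/14.
The last day of the standstill period: 2020/11/14 + 55 days = 2021/01/08.
The last day of the consultation period: 53 calendar days after 2021/01/08 is 2021/03/02.
The date termination becomes effective: 10 business days after Tuesday, 2021/03/02, skipping weekends — Mar 3, Mar 4, Mar 5, Mar 8, Mar 9, Mar 10, Mar 11, Mar 12, Mar 15, Mar 16 — lands on Tuesday, 2021/03/16.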